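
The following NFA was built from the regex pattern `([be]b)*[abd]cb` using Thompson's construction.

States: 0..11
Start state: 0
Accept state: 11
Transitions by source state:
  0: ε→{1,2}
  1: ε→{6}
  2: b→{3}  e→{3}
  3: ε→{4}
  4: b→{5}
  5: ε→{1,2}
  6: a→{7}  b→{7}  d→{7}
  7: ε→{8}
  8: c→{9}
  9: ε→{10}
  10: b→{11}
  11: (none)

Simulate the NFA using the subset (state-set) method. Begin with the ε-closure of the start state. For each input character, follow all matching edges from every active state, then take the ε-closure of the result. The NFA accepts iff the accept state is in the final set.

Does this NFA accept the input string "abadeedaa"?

S₀ = ε-closure({0}) = {0,1,2,6}
'a' @ 1: {7,8}
'b' @ 2: {}  — no active states
rest 'adeedaa' ignored (set empty)
end set {} — state 11 not in

Answer: REJECT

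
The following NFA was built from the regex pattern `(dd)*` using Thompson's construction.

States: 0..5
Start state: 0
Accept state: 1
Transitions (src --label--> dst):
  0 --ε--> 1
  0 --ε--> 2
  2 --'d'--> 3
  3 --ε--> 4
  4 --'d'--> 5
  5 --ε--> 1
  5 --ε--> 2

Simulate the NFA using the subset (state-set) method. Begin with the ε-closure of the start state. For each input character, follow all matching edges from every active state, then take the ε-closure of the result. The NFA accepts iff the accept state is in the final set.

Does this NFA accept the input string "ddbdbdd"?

start: ε-closure({0}) = {0,1,2}
'd' @ 1: {3,4}
'd' @ 2: {1,2,5}  ✓accept
'b' @ 3: {}  — state set empty
rest 'dbdd' ignored (set empty)
after full input: {}  (accept=1 not in)

Answer: REJECT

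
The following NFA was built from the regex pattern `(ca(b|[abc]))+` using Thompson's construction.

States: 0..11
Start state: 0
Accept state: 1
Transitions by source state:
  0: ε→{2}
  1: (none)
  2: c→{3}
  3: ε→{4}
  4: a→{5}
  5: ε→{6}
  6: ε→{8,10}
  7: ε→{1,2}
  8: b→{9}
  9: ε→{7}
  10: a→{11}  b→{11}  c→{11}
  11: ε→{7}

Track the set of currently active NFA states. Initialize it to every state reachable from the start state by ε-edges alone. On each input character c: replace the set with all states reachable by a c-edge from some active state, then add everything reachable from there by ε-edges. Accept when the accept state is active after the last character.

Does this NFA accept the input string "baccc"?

Answer: REJECT

Derivation:
start: ε-closure({0}) = {0,2}
'b' @ 1: {}  — no active states
rest 'accc' ignored (set empty)
final: {}; accept 1 not in set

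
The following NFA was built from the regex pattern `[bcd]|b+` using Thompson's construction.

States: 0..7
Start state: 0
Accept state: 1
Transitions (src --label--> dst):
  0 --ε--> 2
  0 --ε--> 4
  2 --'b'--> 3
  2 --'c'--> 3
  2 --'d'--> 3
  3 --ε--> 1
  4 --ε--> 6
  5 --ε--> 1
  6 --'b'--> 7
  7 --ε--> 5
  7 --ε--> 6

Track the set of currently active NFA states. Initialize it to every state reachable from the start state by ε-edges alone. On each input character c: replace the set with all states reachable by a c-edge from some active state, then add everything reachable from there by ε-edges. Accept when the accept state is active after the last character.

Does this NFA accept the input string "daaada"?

Answer: REJECT

Steps:
start: ε-closure({0}) = {0,2,4,6}
'd' @ 1: {1,3}  ✓accept
'a' @ 2: {}  — state set empty
rest 'aada' ignored (set empty)
end set {} — state 1 not in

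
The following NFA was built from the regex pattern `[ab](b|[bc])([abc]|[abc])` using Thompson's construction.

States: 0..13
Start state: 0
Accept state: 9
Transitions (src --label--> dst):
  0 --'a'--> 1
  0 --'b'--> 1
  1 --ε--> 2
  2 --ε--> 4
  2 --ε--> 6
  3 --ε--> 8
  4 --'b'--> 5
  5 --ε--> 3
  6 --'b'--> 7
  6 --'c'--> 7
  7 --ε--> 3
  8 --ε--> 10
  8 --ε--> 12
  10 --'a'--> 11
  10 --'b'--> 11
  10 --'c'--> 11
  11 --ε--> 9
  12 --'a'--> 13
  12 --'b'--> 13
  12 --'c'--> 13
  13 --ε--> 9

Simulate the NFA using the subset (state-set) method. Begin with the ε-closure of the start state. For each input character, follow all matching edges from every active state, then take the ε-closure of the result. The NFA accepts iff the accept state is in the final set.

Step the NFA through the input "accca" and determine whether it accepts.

start: ε-closure({0}) = {0}
'a' @ 1: {1,2,4,6}
'c' @ 2: {3,7,8,10,12}
'c' @ 3: {9,11,13}  (accept∈set)
'c' @ 4: {}  — dead — no transitions
rest 'a' ignored (set empty)
final: {}; accept 9 not in set

Answer: REJECT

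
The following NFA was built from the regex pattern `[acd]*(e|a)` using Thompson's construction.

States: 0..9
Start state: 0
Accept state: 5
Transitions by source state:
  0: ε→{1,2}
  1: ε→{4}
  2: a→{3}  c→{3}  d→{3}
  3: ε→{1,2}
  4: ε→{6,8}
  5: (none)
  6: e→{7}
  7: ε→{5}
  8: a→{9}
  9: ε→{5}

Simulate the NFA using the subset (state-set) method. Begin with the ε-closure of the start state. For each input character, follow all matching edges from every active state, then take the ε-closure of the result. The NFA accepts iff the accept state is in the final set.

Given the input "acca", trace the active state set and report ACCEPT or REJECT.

Answer: ACCEPT

Derivation:
initial (ε-close {0}): {0,1,2,4,6,8}
'a' @ 1: {1,2,3,4,5,6,8,9}  [accepting]
'c' @ 2: {1,2,3,4,6,8}
'c' @ 3: {1,2,3,4,6,8}
'a' @ 4: {1,2,3,4,5,6,8,9}  [accepting]
after full input: {1,2,3,4,5,6,8,9}  (accept=5 in)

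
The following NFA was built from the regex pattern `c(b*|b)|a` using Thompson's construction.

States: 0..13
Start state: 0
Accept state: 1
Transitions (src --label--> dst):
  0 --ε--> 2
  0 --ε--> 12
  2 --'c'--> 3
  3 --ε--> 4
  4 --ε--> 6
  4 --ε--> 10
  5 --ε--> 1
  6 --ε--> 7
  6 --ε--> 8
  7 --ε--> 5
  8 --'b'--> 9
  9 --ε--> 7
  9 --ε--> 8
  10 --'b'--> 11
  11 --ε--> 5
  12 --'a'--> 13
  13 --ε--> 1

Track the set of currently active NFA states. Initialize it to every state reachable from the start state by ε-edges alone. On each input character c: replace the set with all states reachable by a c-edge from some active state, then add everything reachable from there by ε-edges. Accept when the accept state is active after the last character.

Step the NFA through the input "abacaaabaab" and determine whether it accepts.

Answer: REJECT

Trace:
initial (ε-close {0}): {0,2,12}
'a' @ 1: {1,13}  ✓accept
'b' @ 2: {}  — state set empty
rest 'acaaabaab' ignored (set empty)
after full input: {}  (accept=1 not in)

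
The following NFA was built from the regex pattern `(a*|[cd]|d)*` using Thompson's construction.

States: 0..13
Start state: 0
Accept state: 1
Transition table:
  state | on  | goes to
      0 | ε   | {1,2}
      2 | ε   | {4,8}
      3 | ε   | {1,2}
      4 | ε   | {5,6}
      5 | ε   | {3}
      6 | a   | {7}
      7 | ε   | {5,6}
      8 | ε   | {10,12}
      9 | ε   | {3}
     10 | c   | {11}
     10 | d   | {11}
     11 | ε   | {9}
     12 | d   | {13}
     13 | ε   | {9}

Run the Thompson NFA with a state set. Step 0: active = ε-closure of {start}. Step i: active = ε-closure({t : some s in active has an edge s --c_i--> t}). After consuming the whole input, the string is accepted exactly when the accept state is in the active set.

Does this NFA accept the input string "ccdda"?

Answer: ACCEPT

Trace:
start: ε-closure({0}) = {0,1,2,3,4,5,6,8,10,12}
'c' @ 1: {1,2,3,4,5,6,8,9,10,11,12}  ✓accept
'c' @ 2: {1,2,3,4,5,6,8,9,10,11,12}  ✓accept
'd' @ 3: {1,2,3,4,5,6,8,9,10,11,12,13}  ✓accept
'd' @ 4: {1,2,3,4,5,6,8,9,10,11,12,13}  ✓accept
'a' @ 5: {1,2,3,4,5,6,7,8,10,12}  ✓accept
final: {1,2,3,4,5,6,7,8,10,12}; accept 1 in set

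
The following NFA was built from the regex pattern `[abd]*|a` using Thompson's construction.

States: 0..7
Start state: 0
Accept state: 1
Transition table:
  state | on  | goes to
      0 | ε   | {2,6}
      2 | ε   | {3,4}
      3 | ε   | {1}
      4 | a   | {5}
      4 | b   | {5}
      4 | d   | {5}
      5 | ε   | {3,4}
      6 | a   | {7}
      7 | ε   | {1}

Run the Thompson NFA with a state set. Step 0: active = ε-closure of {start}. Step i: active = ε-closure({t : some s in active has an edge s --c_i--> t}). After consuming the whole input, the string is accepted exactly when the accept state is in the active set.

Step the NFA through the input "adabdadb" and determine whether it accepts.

Answer: ACCEPT

Derivation:
S₀ = ε-closure({0}) = {0,1,2,3,4,6}
'a' @ 1: {1,3,4,5,7}  (accept∈set)
'd' @ 2: {1,3,4,5}  (accept∈set)
'a' @ 3: {1,3,4,5}  (accept∈set)
'b' @ 4: {1,3,4,5}  (accept∈set)
'd' @ 5: {1,3,4,5}  (accept∈set)
'a' @ 6: {1,3,4,5}  (accept∈set)
'd' @ 7: {1,3,4,5}  (accept∈set)
'b' @ 8: {1,3,4,5}  (accept∈set)
final: {1,3,4,5}; accept 1 in set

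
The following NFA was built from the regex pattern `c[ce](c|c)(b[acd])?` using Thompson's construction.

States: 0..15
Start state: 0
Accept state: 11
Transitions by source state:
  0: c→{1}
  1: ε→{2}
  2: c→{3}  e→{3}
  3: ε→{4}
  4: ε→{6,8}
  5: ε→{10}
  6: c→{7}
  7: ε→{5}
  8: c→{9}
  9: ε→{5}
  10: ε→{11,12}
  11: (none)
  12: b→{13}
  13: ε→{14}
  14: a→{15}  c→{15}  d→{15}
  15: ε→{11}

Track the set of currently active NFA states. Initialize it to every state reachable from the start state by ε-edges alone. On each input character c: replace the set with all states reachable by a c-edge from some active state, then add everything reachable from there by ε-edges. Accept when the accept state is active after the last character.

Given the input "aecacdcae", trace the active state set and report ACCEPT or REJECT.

Answer: REJECT

Derivation:
S₀ = ε-closure({0}) = {0}
'a' @ 1: {}  — no active states
rest 'ecacdcae' ignored (set empty)
after full input: {}  (accept=11 not in)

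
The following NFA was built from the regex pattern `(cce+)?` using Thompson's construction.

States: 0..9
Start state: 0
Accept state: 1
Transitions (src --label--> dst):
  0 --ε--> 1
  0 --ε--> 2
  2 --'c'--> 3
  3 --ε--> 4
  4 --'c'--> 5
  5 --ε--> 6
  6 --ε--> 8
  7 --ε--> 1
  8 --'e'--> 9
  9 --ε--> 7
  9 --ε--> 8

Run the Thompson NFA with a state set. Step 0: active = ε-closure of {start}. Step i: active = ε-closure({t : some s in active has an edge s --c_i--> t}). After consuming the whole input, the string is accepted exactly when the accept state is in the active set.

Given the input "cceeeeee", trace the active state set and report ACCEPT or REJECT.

Answer: ACCEPT

Trace:
start: ε-closure({0}) = {0,1,2}
'c' @ 1: {3,4}
'c' @ 2: {5,6,8}
'e' @ 3: {1,7,8,9}  ✓accept
'e' @ 4: {1,7,8,9}  ✓accept
'e' @ 5: {1,7,8,9}  ✓accept
'e' @ 6: {1,7,8,9}  ✓accept
'e' @ 7: {1,7,8,9}  ✓accept
'e' @ 8: {1,7,8,9}  ✓accept
end set {1,7,8,9} — state 1 in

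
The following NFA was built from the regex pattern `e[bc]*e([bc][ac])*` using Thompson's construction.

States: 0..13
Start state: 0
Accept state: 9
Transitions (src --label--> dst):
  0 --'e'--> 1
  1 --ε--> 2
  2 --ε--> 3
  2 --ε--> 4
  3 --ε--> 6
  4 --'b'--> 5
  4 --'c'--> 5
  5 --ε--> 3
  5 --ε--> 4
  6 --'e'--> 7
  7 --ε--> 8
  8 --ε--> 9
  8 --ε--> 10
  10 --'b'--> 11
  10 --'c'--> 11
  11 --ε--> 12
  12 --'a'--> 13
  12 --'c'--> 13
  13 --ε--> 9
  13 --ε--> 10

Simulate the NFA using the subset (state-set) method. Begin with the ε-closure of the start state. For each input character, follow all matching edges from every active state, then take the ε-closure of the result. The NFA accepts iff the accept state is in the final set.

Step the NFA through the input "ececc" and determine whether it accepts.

S₀ = ε-closure({0}) = {0}
'e' @ 1: {1,2,3,4,6}
'c' @ 2: {3,4,5,6}
'e' @ 3: {7,8,9,10}  [accepting]
'c' @ 4: {11,12}
'c' @ 5: {9,10,13}  [accepting]
end set {9,10,13} — state 9 in

Answer: ACCEPT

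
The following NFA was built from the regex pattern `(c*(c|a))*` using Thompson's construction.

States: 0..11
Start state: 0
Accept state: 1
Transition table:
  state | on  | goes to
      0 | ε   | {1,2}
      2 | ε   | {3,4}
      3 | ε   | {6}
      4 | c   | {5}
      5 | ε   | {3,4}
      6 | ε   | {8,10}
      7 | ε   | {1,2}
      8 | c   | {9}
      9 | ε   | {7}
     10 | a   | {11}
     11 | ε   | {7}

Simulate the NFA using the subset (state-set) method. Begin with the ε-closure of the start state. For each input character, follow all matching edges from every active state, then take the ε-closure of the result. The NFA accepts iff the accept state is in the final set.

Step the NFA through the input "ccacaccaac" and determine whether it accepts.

start: ε-closure({0}) = {0,1,2,3,4,6,8,10}
'c' @ 1: {1,2,3,4,5,6,7,8,9,10}  ✓accept
'c' @ 2: {1,2,3,4,5,6,7,8,9,10}  ✓accept
'a' @ 3: {1,2,3,4,6,7,8,10,11}  ✓accept
'c' @ 4: {1,2,3,4,5,6,7,8,9,10}  ✓accept
'a' @ 5: {1,2,3,4,6,7,8,10,11}  ✓accept
'c' @ 6: {1,2,3,4,5,6,7,8,9,10}  ✓accept
'c' @ 7: {1,2,3,4,5,6,7,8,9,10}  ✓accept
'a' @ 8: {1,2,3,4,6,7,8,10,11}  ✓accept
'a' @ 9: {1,2,3,4,6,7,8,10,11}  ✓accept
'c' @ 10: {1,2,3,4,5,6,7,8,9,10}  ✓accept
final: {1,2,3,4,5,6,7,8,9,10}; accept 1 in set

Answer: ACCEPT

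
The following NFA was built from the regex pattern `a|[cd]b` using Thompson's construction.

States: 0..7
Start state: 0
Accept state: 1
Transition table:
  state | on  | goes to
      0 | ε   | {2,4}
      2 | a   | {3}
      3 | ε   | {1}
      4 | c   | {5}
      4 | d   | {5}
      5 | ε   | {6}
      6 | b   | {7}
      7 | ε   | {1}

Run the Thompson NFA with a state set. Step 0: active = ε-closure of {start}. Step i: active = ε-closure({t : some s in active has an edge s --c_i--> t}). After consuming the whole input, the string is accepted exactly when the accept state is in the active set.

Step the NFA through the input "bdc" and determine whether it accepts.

Answer: REJECT

Trace:
S₀ = ε-closure({0}) = {0,2,4}
'b' @ 1: {}  — state set empty
rest 'dc' ignored (set empty)
after full input: {}  (accept=1 not in)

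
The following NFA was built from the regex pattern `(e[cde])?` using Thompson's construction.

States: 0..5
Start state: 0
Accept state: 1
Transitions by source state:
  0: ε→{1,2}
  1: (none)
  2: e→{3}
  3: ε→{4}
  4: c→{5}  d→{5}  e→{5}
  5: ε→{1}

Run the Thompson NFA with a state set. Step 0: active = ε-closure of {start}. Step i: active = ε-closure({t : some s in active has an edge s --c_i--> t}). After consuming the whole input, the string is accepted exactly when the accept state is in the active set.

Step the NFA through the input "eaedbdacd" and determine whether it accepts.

initial (ε-close {0}): {0,1,2}
'e' @ 1: {3,4}
'a' @ 2: {}  — no active states
rest 'edbdacd' ignored (set empty)
end set {} — state 1 not in

Answer: REJECT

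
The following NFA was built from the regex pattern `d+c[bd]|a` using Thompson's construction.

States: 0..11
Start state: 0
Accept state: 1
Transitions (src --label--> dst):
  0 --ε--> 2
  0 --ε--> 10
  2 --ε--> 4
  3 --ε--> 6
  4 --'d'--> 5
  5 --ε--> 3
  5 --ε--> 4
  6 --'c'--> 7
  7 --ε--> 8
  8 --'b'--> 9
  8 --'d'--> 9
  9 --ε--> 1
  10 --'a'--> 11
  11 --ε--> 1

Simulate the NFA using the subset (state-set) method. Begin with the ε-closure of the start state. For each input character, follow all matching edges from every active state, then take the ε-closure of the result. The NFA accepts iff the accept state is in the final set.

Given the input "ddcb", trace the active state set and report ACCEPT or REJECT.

S₀ = ε-closure({0}) = {0,2,4,10}
'd' @ 1: {3,4,5,6}
'd' @ 2: {3,4,5,6}
'c' @ 3: {7,8}
'b' @ 4: {1,9}  (accept∈set)
final: {1,9}; accept 1 in set

Answer: ACCEPT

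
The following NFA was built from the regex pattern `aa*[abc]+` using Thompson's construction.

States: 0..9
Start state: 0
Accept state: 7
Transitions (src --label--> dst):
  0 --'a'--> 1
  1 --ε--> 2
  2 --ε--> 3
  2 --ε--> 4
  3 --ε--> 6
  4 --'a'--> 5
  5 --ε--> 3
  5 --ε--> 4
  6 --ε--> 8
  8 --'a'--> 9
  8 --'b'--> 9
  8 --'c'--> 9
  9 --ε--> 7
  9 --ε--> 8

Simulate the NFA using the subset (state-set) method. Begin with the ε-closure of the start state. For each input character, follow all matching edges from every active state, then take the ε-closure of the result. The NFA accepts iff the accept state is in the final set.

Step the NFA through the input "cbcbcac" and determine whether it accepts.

initial (ε-close {0}): {0}
'c' @ 1: {}  — state set empty
rest 'bcbcac' ignored (set empty)
end set {} — state 7 not in

Answer: REJECT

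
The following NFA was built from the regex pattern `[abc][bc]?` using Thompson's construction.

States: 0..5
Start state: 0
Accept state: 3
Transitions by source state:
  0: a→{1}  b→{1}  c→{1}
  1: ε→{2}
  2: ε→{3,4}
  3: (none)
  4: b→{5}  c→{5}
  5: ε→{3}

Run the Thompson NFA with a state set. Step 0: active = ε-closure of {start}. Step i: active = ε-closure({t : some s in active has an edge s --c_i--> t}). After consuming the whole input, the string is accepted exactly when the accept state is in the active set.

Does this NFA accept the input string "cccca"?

Answer: REJECT

Steps:
initial (ε-close {0}): {0}
'c' @ 1: {1,2,3,4}  ✓accept
'c' @ 2: {3,5}  ✓accept
'c' @ 3: {}  — state set empty
rest 'ca' ignored (set empty)
final: {}; accept 3 not in set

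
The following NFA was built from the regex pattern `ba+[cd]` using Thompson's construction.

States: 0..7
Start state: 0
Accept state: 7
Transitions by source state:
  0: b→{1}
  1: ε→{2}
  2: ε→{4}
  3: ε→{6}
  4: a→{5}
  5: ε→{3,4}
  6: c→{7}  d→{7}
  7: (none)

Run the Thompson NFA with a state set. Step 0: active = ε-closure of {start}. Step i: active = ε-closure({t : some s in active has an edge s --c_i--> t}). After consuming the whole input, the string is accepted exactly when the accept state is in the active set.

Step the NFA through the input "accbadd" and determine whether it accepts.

start: ε-closure({0}) = {0}
'a' @ 1: {}  — state set empty
rest 'ccbadd' ignored (set empty)
after full input: {}  (accept=7 not in)

Answer: REJECT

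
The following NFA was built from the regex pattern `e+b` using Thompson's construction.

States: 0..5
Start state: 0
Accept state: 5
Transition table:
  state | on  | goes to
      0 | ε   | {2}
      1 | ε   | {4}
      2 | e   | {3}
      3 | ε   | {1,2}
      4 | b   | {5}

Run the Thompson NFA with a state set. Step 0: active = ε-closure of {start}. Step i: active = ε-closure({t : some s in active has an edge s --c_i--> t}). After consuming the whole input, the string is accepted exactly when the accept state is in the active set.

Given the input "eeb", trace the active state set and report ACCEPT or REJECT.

Answer: ACCEPT

Trace:
S₀ = ε-closure({0}) = {0,2}
'e' @ 1: {1,2,3,4}
'e' @ 2: {1,2,3,4}
'b' @ 3: {5}  ✓accept
end set {5} — state 5 in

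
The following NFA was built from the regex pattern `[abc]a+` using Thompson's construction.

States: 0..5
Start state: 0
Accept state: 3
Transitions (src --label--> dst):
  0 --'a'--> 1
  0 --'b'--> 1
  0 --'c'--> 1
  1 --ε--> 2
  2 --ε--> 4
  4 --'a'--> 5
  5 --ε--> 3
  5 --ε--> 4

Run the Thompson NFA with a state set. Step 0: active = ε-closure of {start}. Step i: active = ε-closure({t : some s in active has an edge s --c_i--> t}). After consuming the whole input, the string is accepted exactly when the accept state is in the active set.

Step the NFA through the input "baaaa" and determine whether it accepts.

Answer: ACCEPT

Derivation:
start: ε-closure({0}) = {0}
'b' @ 1: {1,2,4}
'a' @ 2: {3,4,5}  [accepting]
'a' @ 3: {3,4,5}  [accepting]
'a' @ 4: {3,4,5}  [accepting]
'a' @ 5: {3,4,5}  [accepting]
final: {3,4,5}; accept 3 in set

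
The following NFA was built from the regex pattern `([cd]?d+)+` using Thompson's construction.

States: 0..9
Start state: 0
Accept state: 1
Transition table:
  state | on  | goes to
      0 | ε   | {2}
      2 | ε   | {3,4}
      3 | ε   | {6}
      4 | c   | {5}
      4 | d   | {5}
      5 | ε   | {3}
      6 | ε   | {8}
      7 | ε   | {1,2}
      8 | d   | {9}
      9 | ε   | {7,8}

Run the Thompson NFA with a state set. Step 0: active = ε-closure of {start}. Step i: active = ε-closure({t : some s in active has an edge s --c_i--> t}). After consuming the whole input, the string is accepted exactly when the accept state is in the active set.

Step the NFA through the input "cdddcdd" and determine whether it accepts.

Answer: ACCEPT

Derivation:
start: ε-closure({0}) = {0,2,3,4,6,8}
'c' @ 1: {3,5,6,8}
'd' @ 2: {1,2,3,4,6,7,8,9}  ✓accept
'd' @ 3: {1,2,3,4,5,6,7,8,9}  ✓accept
'd' @ 4: {1,2,3,4,5,6,7,8,9}  ✓accept
'c' @ 5: {3,5,6,8}
'd' @ 6: {1,2,3,4,6,7,8,9}  ✓accept
'd' @ 7: {1,2,3,4,5,6,7,8,9}  ✓accept
end set {1,2,3,4,5,6,7,8,9} — state 1 in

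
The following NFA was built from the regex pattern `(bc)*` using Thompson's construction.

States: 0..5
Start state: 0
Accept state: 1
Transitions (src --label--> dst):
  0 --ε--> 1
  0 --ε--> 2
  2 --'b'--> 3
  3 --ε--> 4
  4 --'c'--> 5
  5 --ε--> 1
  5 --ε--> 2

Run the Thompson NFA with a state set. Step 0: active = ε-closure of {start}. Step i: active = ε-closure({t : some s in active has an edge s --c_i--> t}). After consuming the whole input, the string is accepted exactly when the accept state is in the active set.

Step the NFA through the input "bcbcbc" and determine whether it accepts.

Answer: ACCEPT

Steps:
S₀ = ε-closure({0}) = {0,1,2}
'b' @ 1: {3,4}
'c' @ 2: {1,2,5}  (accept∈set)
'b' @ 3: {3,4}
'c' @ 4: {1,2,5}  (accept∈set)
'b' @ 5: {3,4}
'c' @ 6: {1,2,5}  (accept∈set)
final: {1,2,5}; accept 1 in set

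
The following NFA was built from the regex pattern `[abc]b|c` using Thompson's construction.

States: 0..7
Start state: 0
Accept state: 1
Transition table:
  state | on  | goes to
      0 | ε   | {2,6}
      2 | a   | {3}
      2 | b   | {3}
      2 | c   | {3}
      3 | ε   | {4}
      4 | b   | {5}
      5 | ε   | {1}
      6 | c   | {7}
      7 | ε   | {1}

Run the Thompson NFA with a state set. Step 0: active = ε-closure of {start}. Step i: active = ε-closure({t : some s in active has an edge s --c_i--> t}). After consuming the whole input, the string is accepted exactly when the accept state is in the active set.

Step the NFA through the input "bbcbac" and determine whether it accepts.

Answer: REJECT

Derivation:
initial (ε-close {0}): {0,2,6}
'b' @ 1: {3,4}
'b' @ 2: {1,5}  [accepting]
'c' @ 3: {}  — dead — no transitions
rest 'bac' ignored (set empty)
end set {} — state 1 not in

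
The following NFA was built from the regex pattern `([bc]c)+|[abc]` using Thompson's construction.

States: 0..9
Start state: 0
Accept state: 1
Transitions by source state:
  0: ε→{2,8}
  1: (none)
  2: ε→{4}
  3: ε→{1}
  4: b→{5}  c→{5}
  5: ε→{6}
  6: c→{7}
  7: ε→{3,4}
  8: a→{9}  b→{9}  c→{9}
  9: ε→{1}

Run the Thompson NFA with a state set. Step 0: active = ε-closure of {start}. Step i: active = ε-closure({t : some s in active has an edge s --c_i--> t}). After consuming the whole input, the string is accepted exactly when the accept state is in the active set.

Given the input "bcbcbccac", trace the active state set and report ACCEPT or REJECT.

start: ε-closure({0}) = {0,2,4,8}
'b' @ 1: {1,5,6,9}  ✓accept
'c' @ 2: {1,3,4,7}  ✓accept
'b' @ 3: {5,6}
'c' @ 4: {1,3,4,7}  ✓accept
'b' @ 5: {5,6}
'c' @ 6: {1,3,4,7}  ✓accept
'c' @ 7: {5,6}
'a' @ 8: {}  — dead — no transitions
rest 'c' ignored (set empty)
end set {} — state 1 not in

Answer: REJECT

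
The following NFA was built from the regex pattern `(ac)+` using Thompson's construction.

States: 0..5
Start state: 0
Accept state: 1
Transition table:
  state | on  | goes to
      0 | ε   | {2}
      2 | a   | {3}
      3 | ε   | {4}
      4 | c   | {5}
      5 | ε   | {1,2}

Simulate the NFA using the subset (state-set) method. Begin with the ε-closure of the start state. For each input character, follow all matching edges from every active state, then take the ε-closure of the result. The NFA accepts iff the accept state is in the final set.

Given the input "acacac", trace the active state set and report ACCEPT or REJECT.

start: ε-closure({0}) = {0,2}
'a' @ 1: {3,4}
'c' @ 2: {1,2,5}  (accept∈set)
'a' @ 3: {3,4}
'c' @ 4: {1,2,5}  (accept∈set)
'a' @ 5: {3,4}
'c' @ 6: {1,2,5}  (accept∈set)
end set {1,2,5} — state 1 in

Answer: ACCEPT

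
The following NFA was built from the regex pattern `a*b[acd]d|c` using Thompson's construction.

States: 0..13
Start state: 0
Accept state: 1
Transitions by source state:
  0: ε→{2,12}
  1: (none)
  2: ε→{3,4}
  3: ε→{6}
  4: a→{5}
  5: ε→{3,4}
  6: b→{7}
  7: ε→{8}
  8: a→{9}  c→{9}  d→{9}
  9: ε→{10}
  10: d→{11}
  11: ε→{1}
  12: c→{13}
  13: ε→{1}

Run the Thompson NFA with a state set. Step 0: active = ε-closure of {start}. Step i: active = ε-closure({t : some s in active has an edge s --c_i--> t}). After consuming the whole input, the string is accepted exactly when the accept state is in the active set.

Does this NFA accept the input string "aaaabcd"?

S₀ = ε-closure({0}) = {0,2,3,4,6,12}
'a' @ 1: {3,4,5,6}
'a' @ 2: {3,4,5,6}
'a' @ 3: {3,4,5,6}
'a' @ 4: {3,4,5,6}
'b' @ 5: {7,8}
'c' @ 6: {9,10}
'd' @ 7: {1,11}  ✓accept
end set {1,11} — state 1 in

Answer: ACCEPT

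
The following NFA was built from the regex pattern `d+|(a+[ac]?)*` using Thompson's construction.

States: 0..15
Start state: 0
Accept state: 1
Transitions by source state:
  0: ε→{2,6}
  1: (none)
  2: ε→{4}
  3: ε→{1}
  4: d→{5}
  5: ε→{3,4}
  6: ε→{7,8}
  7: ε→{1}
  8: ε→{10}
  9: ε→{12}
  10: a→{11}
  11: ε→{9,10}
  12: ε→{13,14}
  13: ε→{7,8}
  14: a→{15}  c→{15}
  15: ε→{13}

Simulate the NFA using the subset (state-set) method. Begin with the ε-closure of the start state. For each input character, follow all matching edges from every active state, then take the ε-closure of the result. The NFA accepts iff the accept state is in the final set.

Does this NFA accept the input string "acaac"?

Answer: ACCEPT

Derivation:
start: ε-closure({0}) = {0,1,2,4,6,7,8,10}
'a' @ 1: {1,7,8,9,10,11,12,13,14}  [accepting]
'c' @ 2: {1,7,8,10,13,15}  [accepting]
'a' @ 3: {1,7,8,9,10,11,12,13,14}  [accepting]
'a' @ 4: {1,7,8,9,10,11,12,13,14,15}  [accepting]
'c' @ 5: {1,7,8,10,13,15}  [accepting]
after full input: {1,7,8,10,13,15}  (accept=1 in)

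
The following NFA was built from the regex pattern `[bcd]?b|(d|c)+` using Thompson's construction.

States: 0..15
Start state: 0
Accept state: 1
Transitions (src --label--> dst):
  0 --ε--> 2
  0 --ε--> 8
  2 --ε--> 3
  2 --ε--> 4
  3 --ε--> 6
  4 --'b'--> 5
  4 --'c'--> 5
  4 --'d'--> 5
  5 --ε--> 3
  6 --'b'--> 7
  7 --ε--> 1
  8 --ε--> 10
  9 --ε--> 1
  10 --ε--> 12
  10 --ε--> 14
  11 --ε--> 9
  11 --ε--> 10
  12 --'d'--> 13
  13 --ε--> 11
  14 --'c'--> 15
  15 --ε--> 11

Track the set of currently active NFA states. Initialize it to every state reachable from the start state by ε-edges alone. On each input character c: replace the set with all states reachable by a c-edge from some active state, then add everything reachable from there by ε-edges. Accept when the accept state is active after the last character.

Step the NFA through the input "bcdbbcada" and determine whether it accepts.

start: ε-closure({0}) = {0,2,3,4,6,8,10,12,14}
'b' @ 1: {1,3,5,6,7}  ✓accept
'c' @ 2: {}  — no active states
rest 'dbbcada' ignored (set empty)
final: {}; accept 1 not in set

Answer: REJECT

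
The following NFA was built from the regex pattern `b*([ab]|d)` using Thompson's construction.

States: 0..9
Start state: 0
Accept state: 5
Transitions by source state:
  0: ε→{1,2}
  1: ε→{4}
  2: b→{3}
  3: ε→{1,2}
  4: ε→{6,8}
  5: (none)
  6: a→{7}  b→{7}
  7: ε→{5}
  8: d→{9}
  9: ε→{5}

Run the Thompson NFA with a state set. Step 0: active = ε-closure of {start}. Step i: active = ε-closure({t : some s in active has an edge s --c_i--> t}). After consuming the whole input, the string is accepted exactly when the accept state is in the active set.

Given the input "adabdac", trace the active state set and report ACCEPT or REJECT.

Answer: REJECT

Trace:
S₀ = ε-closure({0}) = {0,1,2,4,6,8}
'a' @ 1: {5,7}  (accept∈set)
'd' @ 2: {}  — dead — no transitions
rest 'abdac' ignored (set empty)
end set {} — state 5 not in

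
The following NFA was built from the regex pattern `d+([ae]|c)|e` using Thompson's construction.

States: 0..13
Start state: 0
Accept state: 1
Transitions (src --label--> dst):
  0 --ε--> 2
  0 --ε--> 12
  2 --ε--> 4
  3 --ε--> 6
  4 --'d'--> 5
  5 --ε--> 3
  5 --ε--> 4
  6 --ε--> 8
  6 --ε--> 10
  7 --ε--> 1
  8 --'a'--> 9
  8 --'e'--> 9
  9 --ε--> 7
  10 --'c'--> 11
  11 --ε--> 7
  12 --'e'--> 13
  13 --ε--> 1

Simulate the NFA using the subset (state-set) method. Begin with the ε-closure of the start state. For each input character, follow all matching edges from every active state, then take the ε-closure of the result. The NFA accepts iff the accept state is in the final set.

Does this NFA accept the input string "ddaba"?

initial (ε-close {0}): {0,2,4,12}
'd' @ 1: {3,4,5,6,8,10}
'd' @ 2: {3,4,5,6,8,10}
'a' @ 3: {1,7,9}  [accepting]
'b' @ 4: {}  — dead — no transitions
rest 'a' ignored (set empty)
end set {} — state 1 not in

Answer: REJECT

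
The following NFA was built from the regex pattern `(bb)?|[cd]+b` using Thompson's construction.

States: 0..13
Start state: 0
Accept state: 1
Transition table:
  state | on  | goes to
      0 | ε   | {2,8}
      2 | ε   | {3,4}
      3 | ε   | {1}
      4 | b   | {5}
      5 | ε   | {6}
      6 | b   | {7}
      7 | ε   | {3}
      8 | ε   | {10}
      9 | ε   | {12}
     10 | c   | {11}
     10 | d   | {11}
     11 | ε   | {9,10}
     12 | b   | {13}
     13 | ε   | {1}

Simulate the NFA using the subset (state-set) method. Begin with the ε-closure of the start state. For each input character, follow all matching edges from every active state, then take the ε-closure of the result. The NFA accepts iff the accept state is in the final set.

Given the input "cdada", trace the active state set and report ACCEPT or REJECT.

Answer: REJECT

Derivation:
start: ε-closure({0}) = {0,1,2,3,4,8,10}
'c' @ 1: {9,10,11,12}
'd' @ 2: {9,10,11,12}
'a' @ 3: {}  — dead — no transitions
rest 'da' ignored (set empty)
after full input: {}  (accept=1 not in)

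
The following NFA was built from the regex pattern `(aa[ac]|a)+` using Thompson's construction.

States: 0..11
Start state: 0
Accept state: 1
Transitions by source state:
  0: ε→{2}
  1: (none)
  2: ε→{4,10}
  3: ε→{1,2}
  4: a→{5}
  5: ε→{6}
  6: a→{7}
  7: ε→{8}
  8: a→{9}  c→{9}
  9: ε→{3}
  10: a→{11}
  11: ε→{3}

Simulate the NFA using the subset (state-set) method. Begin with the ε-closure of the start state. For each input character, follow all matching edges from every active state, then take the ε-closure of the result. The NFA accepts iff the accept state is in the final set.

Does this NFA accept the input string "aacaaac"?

Answer: ACCEPT

Steps:
start: ε-closure({0}) = {0,2,4,10}
'a' @ 1: {1,2,3,4,5,6,10,11}  ✓accept
'a' @ 2: {1,2,3,4,5,6,7,8,10,11}  ✓accept
'c' @ 3: {1,2,3,4,9,10}  ✓accept
'a' @ 4: {1,2,3,4,5,6,10,11}  ✓accept
'a' @ 5: {1,2,3,4,5,6,7,8,10,11}  ✓accept
'a' @ 6: {1,2,3,4,5,6,7,8,9,10,11}  ✓accept
'c' @ 7: {1,2,3,4,9,10}  ✓accept
after full input: {1,2,3,4,9,10}  (accept=1 in)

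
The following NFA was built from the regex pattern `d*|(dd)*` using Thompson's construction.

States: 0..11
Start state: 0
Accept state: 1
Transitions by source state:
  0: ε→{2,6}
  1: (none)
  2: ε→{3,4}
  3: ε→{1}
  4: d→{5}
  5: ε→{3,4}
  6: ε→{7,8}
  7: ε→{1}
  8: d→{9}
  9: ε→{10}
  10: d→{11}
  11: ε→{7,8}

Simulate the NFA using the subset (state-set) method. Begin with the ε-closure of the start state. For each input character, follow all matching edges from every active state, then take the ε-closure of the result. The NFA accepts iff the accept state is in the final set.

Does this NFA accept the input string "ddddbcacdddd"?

start: ε-closure({0}) = {0,1,2,3,4,6,7,8}
'd' @ 1: {1,3,4,5,9,10}  (accept∈set)
'd' @ 2: {1,3,4,5,7,8,11}  (accept∈set)
'd' @ 3: {1,3,4,5,9,10}  (accept∈set)
'd' @ 4: {1,3,4,5,7,8,11}  (accept∈set)
'b' @ 5: {}  — state set empty
rest 'cacdddd' ignored (set empty)
final: {}; accept 1 not in set

Answer: REJECT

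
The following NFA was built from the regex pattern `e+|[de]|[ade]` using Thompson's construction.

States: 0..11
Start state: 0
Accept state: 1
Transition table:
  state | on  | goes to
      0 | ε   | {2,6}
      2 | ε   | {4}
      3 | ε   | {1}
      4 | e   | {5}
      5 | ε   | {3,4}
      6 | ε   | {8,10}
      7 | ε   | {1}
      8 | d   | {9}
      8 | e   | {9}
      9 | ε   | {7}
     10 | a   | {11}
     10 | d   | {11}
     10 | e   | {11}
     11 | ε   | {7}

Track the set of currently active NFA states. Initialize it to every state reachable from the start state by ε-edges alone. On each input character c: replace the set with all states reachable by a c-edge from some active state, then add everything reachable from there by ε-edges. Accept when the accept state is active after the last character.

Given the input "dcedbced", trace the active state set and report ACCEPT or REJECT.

Answer: REJECT

Trace:
initial (ε-close {0}): {0,2,4,6,8,10}
'd' @ 1: {1,7,9,11}  [accepting]
'c' @ 2: {}  — dead — no transitions
rest 'edbced' ignored (set empty)
final: {}; accept 1 not in set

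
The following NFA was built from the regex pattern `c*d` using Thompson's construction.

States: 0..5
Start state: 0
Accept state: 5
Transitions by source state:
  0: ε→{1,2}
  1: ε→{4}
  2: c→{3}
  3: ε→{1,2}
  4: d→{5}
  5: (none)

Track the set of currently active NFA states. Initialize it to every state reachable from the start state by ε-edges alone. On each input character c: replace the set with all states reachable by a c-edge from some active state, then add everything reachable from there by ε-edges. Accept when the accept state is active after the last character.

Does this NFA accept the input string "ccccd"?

Answer: ACCEPT

Steps:
initial (ε-close {0}): {0,1,2,4}
'c' @ 1: {1,2,3,4}
'c' @ 2: {1,2,3,4}
'c' @ 3: {1,2,3,4}
'c' @ 4: {1,2,3,4}
'd' @ 5: {5}  [accepting]
end set {5} — state 5 in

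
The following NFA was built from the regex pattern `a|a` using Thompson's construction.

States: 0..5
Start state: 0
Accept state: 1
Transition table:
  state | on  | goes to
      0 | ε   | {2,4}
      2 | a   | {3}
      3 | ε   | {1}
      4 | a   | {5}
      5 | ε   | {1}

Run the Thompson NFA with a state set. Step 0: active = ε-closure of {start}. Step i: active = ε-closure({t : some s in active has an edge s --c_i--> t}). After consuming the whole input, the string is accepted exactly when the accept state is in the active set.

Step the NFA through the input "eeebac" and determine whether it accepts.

start: ε-closure({0}) = {0,2,4}
'e' @ 1: {}  — no active states
rest 'eebac' ignored (set empty)
end set {} — state 1 not in

Answer: REJECT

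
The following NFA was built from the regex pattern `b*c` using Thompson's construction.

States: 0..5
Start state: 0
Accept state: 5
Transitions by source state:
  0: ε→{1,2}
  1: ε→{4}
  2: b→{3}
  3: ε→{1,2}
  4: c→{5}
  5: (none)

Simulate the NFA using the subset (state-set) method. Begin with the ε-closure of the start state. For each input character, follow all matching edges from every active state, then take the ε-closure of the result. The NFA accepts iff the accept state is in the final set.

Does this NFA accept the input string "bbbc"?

S₀ = ε-closure({0}) = {0,1,2,4}
'b' @ 1: {1,2,3,4}
'b' @ 2: {1,2,3,4}
'b' @ 3: {1,2,3,4}
'c' @ 4: {5}  ✓accept
final: {5}; accept 5 in set

Answer: ACCEPT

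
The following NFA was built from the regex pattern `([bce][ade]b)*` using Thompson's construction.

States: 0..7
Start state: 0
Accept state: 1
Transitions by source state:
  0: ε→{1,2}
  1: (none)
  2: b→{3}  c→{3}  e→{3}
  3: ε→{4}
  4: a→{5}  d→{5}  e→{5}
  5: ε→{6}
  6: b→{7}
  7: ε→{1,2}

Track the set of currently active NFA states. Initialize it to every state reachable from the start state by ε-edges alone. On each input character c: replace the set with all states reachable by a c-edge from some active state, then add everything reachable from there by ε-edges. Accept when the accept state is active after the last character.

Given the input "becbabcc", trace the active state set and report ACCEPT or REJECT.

start: ε-closure({0}) = {0,1,2}
'b' @ 1: {3,4}
'e' @ 2: {5,6}
'c' @ 3: {}  — state set empty
rest 'babcc' ignored (set empty)
final: {}; accept 1 not in set

Answer: REJECT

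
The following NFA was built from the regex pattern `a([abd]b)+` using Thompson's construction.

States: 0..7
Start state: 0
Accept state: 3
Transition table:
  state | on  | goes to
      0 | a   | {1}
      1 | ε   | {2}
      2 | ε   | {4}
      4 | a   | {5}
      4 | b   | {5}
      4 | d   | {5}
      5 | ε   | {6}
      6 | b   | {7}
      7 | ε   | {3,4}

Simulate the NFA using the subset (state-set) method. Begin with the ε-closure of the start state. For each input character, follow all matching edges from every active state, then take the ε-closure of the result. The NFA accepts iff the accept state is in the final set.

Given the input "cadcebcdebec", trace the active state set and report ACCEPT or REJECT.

Answer: REJECT

Derivation:
initial (ε-close {0}): {0}
'c' @ 1: {}  — state set empty
rest 'adcebcdebec' ignored (set empty)
final: {}; accept 3 not in set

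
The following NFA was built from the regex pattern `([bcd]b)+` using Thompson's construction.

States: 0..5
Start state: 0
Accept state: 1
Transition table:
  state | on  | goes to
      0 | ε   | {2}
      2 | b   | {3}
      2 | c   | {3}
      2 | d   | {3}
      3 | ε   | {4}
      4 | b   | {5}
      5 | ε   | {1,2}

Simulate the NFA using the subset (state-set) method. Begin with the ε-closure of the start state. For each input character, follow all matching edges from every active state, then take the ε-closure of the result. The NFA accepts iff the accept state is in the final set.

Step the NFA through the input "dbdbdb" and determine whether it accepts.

Answer: ACCEPT

Steps:
initial (ε-close {0}): {0,2}
'd' @ 1: {3,4}
'b' @ 2: {1,2,5}  (accept∈set)
'd' @ 3: {3,4}
'b' @ 4: {1,2,5}  (accept∈set)
'd' @ 5: {3,4}
'b' @ 6: {1,2,5}  (accept∈set)
after full input: {1,2,5}  (accept=1 in)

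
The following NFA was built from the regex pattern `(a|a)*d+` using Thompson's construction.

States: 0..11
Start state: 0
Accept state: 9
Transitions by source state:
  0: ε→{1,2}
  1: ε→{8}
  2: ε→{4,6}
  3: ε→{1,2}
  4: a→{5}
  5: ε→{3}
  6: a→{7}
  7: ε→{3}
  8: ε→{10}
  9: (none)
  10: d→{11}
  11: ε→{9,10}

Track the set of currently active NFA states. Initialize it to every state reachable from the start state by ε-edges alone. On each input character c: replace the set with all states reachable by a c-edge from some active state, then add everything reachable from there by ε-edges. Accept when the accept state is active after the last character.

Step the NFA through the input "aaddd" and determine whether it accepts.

initial (ε-close {0}): {0,1,2,4,6,8,10}
'a' @ 1: {1,2,3,4,5,6,7,8,10}
'a' @ 2: {1,2,3,4,5,6,7,8,10}
'd' @ 3: {9,10,11}  [accepting]
'd' @ 4: {9,10,11}  [accepting]
'd' @ 5: {9,10,11}  [accepting]
final: {9,10,11}; accept 9 in set

Answer: ACCEPT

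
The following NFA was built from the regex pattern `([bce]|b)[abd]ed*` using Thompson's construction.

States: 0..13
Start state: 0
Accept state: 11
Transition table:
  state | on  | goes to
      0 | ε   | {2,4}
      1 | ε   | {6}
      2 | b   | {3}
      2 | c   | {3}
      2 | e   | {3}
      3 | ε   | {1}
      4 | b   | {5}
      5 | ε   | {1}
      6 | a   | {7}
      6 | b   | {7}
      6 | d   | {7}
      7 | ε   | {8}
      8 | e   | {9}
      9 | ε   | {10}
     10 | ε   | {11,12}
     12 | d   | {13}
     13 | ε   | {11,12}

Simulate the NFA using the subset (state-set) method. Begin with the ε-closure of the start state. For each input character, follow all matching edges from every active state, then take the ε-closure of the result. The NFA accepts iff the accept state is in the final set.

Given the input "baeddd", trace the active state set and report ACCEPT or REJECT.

start: ε-closure({0}) = {0,2,4}
'b' @ 1: {1,3,5,6}
'a' @ 2: {7,8}
'e' @ 3: {9,10,11,12}  [accepting]
'd' @ 4: {11,12,13}  [accepting]
'd' @ 5: {11,12,13}  [accepting]
'd' @ 6: {11,12,13}  [accepting]
final: {11,12,13}; accept 11 in set

Answer: ACCEPT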